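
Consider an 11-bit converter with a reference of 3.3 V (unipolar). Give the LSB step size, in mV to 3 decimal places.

1.611 mV

Full-scale span = 3.3 V.
LSB = 3.3 / 2^11 = 3.3 / 2048 = 0.00161133 V = 1.611 mV.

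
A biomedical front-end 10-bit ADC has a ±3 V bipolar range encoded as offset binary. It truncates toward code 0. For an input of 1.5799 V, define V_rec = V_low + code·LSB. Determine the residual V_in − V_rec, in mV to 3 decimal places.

Step size: 6 V ÷ 2^10 = 5.859 mV.
(V_in − V_low)/LSB = (1.5799 − (−3))/0.00585938 = 781.6363 → code 781 (floor).
Code 781 maps back to (−3) + 781×0.00585938 V = 1.5761719 V.
Difference: 0.00372813 V → 3.728 mV.

3.728 mV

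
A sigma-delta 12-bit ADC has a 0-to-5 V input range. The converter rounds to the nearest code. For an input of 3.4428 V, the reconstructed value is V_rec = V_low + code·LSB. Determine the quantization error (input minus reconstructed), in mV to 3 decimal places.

LSB = 5/2^12 = 1.221 mV.
(3.4428 − 0)/0.0012207 = 2820.3418; round gives code 2820.
V_rec = 0 + 2820·0.0012207 = 3.4423828 V.
V_in − V_rec = 0.000417188 V = 0.417 mV.

0.417 mV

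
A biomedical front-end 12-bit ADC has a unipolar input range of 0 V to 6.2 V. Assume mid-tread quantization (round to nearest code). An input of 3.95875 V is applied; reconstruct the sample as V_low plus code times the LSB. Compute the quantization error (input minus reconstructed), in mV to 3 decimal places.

Step size: 6.2 V ÷ 2^12 = 1.514 mV.
(V_in − V_low)/LSB = (3.95875 − 0)/0.00151367 = 2615.3290 → code 2615 (round).
V_rec = 0 + 2615·0.00151367 = 3.958252 V.
Difference: 0.000498047 V → 0.498 mV.

0.498 mV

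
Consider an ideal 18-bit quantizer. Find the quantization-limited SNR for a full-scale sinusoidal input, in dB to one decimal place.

SNR ≈ 6.02·N + 1.76 dB = 6.02·18 + 1.76 = 110.12 dB.

110.1 dB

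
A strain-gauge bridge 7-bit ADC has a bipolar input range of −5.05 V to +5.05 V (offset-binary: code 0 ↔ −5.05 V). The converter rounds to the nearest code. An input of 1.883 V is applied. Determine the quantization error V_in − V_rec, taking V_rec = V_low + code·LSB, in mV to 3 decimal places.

Step size: 10.1 V ÷ 2^7 = 78.906 mV.
Scaled input = 87.8638 LSBs, so code = 88.
Reconstructed: 1.89375 V.
V_in − V_rec = -0.01075 V = -10.750 mV.

-10.750 mV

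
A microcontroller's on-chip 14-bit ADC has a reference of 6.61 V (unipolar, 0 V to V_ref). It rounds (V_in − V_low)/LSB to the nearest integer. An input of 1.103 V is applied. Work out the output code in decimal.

With 16384 levels over 6.61 V, one step is 403.44 µV.
Input sits at 2733.972 steps above V_low.
So the output code is 2734.

code 2734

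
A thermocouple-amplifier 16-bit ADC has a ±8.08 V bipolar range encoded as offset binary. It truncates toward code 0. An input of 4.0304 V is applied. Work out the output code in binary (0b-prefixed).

Full-scale span = 16.16 V; LSB = 16.16/2^16 = 246.58 µV.
(V_in − V_low)/LSB = (4.0304 − (−8.08)) / 0.000246582 = 49113.068.
⌊·⌋(49113.068) = 49113.
In binary (0b-prefixed): 0b1011111111011001.

code 0b1011111111011001 (decimal 49113)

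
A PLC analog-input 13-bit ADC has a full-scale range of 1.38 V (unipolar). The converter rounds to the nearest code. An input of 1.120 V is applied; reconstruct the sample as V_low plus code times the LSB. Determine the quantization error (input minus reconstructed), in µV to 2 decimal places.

-70.80 µV

LSB = 1.38/2^13 = 168.46 µV.
(V_in − V_low)/LSB = (1.120 − 0)/0.000168457 = 6648.5797 → code 6649 (round).
Reconstructed: 1.1200708 V.
Difference: -7.08008e-05 V → -70.80 µV.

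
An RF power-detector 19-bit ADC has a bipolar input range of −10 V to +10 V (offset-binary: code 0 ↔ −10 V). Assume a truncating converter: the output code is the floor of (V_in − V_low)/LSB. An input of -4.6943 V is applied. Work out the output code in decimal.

With 524288 levels over 20 V, one step is 38.15 µV.
(-4.6943 − (−10)) / 3.8147e-05 = 139085.742 LSBs.
So the output code is 139085.

code 139085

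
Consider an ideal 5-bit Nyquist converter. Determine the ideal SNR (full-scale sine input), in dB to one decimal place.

31.9 dB

SNR ≈ 6.02·N + 1.76 dB = 6.02·5 + 1.76 = 31.86 dB.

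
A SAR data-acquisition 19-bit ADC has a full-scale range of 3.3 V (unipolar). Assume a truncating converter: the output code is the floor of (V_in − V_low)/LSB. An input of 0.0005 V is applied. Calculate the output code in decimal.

code 79

LSB = 3.3 V / 524288 = 6.29 µV.
Input sits at 79.438 steps above V_low.
Floor → code 79.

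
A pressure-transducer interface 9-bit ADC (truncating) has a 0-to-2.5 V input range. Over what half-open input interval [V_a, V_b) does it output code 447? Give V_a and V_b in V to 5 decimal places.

LSB = 2.5/2^9 = 4.883 mV.
V_a = V_low + 447·LSB = 2.18262 V; V_b = V_low + 448·LSB = 2.1875 V.

[2.18262 V, 2.18750 V)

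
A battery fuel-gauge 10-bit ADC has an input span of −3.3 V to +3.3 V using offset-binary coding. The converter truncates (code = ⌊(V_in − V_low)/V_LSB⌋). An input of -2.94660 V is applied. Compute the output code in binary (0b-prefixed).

LSB = 6.6 V / 1024 = 6.445 mV.
Input sits at 54.831 steps above V_low.
Floor → code 54.
In binary (0b-prefixed): 0b110110.

code 0b110110 (decimal 54)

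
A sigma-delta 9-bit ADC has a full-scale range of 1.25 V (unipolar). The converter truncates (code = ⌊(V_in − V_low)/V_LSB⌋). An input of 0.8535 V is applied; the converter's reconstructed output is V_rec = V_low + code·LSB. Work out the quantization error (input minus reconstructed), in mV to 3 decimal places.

1.449 mV

Step size: 1.25 V ÷ 2^9 = 2.441 mV.
(V_in − V_low)/LSB = (0.8535 − 0)/0.00244141 = 349.5936 → code 349 (floor).
V_rec = 0 + 349·0.00244141 = 0.85205078 V.
Difference: 0.00144922 V → 1.449 mV.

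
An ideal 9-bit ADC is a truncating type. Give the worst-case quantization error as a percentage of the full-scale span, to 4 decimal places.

Truncating → worst-case error = 1 LSB = V_FS/2^9, so 100/512 = 0.195312 % of full scale.

0.1953 %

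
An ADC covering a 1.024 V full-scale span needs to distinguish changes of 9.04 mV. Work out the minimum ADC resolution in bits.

7 bits

Number of steps required ≥ 1.024 V / 9.04 mV = 113.27.
Need 2^N ≥ 113.27; 2^6 = 64, 2^7 = 128.
Minimum N = 7.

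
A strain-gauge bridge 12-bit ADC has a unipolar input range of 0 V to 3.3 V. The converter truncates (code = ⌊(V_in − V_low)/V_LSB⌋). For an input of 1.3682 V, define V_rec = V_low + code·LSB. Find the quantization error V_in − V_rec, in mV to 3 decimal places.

Step size: 3.3 V ÷ 2^12 = 0.806 mV.
(1.3682 − 0)/0.000805664 = 1698.2264; ⌊·⌋ gives code 1698.
Reconstructed: 1.3680176 V.
V_in − V_rec = 0.000182422 V = 0.182 mV.

0.182 mV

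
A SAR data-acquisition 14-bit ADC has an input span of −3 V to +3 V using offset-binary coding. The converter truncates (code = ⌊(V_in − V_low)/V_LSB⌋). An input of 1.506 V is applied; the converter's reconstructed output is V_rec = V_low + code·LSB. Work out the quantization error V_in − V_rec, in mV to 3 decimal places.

0.141 mV

Step size: 6 V ÷ 2^14 = 366.21 µV.
(V_in − V_low)/LSB = (1.506 − (−3))/0.000366211 = 12304.3840 → code 12304 (floor).
Reconstructed: 1.5058594 V.
Difference: 0.000140625 V → 0.141 mV.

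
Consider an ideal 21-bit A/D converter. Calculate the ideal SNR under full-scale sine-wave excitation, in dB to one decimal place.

SNR ≈ 6.02·N + 1.76 dB = 6.02·21 + 1.76 = 128.18 dB.

128.2 dB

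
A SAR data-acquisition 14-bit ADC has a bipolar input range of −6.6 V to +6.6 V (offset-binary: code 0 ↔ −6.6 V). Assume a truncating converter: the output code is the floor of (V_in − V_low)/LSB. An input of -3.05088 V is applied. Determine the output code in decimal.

code 4405

LSB = 13.2 V / 16384 = 0.806 mV.
(-3.05088 − (−6.6)) / 0.000805664 = 4405.211 LSBs.
Floor → code 4405.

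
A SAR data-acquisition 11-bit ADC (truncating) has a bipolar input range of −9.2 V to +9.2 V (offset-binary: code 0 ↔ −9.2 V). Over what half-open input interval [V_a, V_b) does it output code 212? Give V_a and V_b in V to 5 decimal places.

[-7.29531 V, -7.28633 V)

LSB = 18.4/2^11 = 8.984 mV.
V_a = V_low + 212·LSB = -7.29531 V; V_b = V_low + 213·LSB = -7.28633 V.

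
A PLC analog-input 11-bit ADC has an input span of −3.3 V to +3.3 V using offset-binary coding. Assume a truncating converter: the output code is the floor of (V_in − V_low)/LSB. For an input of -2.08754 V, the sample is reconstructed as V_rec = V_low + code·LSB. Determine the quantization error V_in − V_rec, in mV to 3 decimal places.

LSB = 6.6/2^11 = 3.223 mV.
Scaled input = 376.2300 LSBs, so code = 376.
V_rec = (−3.3) + 376·0.00322266 = -2.0882813 V.
Error = -2.08754 − (−2.0882813) = 0.00074125 V = 0.741 mV.

0.741 mV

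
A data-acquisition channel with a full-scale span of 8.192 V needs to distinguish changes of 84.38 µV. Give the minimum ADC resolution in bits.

Number of steps required ≥ 8.192 V / 84.38 µV = 97084.62.
Need 2^N ≥ 97084.62; 2^16 = 65536, 2^17 = 131072.
Minimum N = 17.

17 bits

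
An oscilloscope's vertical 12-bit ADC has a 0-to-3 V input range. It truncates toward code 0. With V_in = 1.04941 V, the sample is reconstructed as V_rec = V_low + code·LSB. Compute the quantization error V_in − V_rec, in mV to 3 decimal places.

0.582 mV

One LSB is 3 V / 4096 = 0.732 mV.
(1.04941 − 0)/0.000732422 = 1432.7945; ⌊·⌋ gives code 1432.
Reconstructed: 1.0488281 V.
Difference: 0.000581875 V → 0.582 mV.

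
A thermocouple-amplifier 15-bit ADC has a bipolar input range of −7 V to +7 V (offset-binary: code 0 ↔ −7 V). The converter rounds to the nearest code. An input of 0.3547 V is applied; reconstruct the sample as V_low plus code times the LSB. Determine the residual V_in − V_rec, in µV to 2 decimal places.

85.74 µV

One LSB is 14 V / 32768 = 427.25 µV.
(0.3547 − (−7))/0.000427246 = 17214.2007; round gives code 17214.
Code 17214 maps back to (−7) + 17214×0.000427246 V = 0.35461426 V.
V_in − V_rec = 8.57422e-05 V = 85.74 µV.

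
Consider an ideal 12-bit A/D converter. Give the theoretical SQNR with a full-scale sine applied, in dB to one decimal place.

SNR ≈ 6.02·N + 1.76 dB = 6.02·12 + 1.76 = 74.00 dB.

74.0 dB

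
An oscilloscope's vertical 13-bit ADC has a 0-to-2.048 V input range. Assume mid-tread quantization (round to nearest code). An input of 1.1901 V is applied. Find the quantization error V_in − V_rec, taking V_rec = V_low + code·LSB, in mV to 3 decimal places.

0.100 mV

Step size: 2.048 V ÷ 2^13 = 250.00 µV.
(V_in − V_low)/LSB = (1.1901 − 0)/0.00025 = 4760.4000 → code 4760 (round).
Reconstructed: 1.19 V.
Error = 1.1901 − 1.19 = 0.0001 V = 0.100 mV.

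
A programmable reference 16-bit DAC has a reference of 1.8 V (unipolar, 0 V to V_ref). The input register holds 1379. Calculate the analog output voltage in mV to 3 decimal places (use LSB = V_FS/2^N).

LSB = 1.8 V / 2^16 = 27.47 µV.
V_out = 0 + 1379 × 2.74658e-05 V = 0.0378754 V.
= 37.875 mV.

37.875 mV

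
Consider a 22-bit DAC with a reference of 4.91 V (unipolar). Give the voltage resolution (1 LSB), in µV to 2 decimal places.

1.17 µV

Full-scale span = 4.91 V.
LSB = 4.91 / 2^22 = 4.91 / 4194304 = 1.17064e-06 V = 1.17 µV.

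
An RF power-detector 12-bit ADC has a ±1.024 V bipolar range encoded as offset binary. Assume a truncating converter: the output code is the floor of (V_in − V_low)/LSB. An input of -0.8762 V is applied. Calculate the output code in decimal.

code 295

LSB = 2.048 V / 4096 = 0.500 mV.
(V_in − V_low)/LSB = (-0.8762 − (−1.024)) / 0.0005 = 295.600.
Floor → code 295.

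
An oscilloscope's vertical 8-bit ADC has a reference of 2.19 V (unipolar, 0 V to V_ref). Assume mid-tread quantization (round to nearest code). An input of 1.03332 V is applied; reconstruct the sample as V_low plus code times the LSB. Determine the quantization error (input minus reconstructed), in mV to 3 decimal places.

LSB = 2.19/2^8 = 8.555 mV.
(1.03332 − 0)/0.00855469 = 120.7899; round gives code 121.
Reconstructed: 1.0351172 V.
Error = 1.03332 − 1.0351172 = -0.00179719 V = -1.797 mV.

-1.797 mV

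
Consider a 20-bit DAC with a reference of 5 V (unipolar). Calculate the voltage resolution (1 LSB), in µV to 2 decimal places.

4.77 µV

Full-scale span = 5 V.
LSB = 5 / 2^20 = 5 / 1048576 = 4.76837e-06 V = 4.77 µV.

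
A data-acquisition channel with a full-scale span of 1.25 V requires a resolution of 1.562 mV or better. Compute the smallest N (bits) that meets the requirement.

10 bits

Number of steps required ≥ 1.25 V / 1.562 mV = 800.26.
Need 2^N ≥ 800.26; 2^9 = 512, 2^10 = 1024.
Minimum N = 10.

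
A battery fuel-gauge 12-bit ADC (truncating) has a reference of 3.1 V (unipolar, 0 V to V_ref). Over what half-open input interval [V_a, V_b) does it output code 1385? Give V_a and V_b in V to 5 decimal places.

LSB = 3.1/2^12 = 0.757 mV.
V_a = V_low + 1385·LSB = 1.04822 V; V_b = V_low + 1386·LSB = 1.04897 V.

[1.04822 V, 1.04897 V)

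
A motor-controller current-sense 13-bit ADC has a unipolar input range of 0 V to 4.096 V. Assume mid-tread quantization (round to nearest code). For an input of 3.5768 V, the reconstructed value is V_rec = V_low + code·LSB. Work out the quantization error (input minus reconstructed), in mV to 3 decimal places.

-0.200 mV

LSB = 4.096/2^13 = 0.500 mV.
(V_in − V_low)/LSB = (3.5768 − 0)/0.0005 = 7153.6000 → code 7154 (round).
Code 7154 maps back to 0 + 7154×0.0005 V = 3.577 V.
Difference: -0.0002 V → -0.200 mV.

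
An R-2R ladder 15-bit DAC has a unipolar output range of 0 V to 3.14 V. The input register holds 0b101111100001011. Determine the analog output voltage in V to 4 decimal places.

2.3315 V

LSB = 3.14 V / 2^15 = 95.83 µV.
Code 0b101111100001011 = 24331 decimal.
V_out = 0 + 24331 × 9.58252e-05 V = 2.33152 V.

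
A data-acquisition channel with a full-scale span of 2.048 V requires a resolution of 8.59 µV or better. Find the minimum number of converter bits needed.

Number of steps required ≥ 2.048 V / 8.59 µV = 238416.76.
Need 2^N ≥ 238416.76; 2^17 = 131072, 2^18 = 262144.
Minimum N = 18.

18 bits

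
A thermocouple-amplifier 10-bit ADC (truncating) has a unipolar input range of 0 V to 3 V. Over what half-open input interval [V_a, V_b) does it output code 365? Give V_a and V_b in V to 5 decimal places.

LSB = 3/2^10 = 2.930 mV.
V_a = V_low + 365·LSB = 1.06934 V; V_b = V_low + 366·LSB = 1.07227 V.

[1.06934 V, 1.07227 V)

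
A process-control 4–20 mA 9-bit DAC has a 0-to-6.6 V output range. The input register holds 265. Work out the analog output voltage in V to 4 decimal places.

3.4160 V

LSB = 6.6 V / 2^9 = 12.891 mV.
V_out = 0 + 265 × 0.0128906 V = 3.41602 V.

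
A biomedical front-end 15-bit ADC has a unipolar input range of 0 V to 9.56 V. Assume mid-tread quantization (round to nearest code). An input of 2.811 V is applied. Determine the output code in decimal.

LSB = 9.56 V / 32768 = 291.75 µV.
(2.811 − 0) / 0.000291748 = 9635.026 LSBs.
Round → code 9635.

code 9635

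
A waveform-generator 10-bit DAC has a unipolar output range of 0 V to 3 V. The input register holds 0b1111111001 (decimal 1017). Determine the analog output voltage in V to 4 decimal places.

LSB = 3 V / 2^10 = 2.930 mV.
Code 0b1111111001 = 1017 decimal.
V_out = 0 + 1017 × 0.00292969 V = 2.97949 V.

2.9795 V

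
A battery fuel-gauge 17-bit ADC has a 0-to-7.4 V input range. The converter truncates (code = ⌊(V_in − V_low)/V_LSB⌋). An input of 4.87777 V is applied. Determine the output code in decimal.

code 86397

Full-scale span = 7.4 V; LSB = 7.4/2^17 = 56.46 µV.
(V_in − V_low)/LSB = (4.87777 − 0) / 5.64575e-05 = 86397.172.
So the output code is 86397.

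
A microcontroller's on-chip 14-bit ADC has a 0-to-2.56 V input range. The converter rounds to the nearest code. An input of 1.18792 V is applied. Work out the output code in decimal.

With 16384 levels over 2.56 V, one step is 156.25 µV.
(V_in − V_low)/LSB = (1.18792 − 0) / 0.00015625 = 7602.688.
Round → code 7603.

code 7603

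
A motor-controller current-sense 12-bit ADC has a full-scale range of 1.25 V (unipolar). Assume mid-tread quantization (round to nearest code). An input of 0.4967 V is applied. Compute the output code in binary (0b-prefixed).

code 0b11001011100 (decimal 1628)

Full-scale span = 1.25 V; LSB = 1.25/2^12 = 305.18 µV.
Input sits at 1627.587 steps above V_low.
So the output code is 1628.
In binary (0b-prefixed): 0b11001011100.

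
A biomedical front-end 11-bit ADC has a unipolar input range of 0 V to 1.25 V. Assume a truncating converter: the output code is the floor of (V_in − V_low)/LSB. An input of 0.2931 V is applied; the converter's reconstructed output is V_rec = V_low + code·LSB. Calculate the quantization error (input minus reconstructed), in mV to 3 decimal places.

0.131 mV

LSB = 1.25/2^11 = 0.610 mV.
(V_in − V_low)/LSB = (0.2931 − 0)/0.000610352 = 480.2150 → code 480 (floor).
V_rec = 0 + 480·0.000610352 = 0.29296875 V.
Error = 0.2931 − 0.29296875 = 0.00013125 V = 0.131 mV.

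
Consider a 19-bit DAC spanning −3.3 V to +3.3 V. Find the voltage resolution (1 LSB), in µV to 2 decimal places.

Full-scale span = 6.6 V.
LSB = 6.6 / 2^19 = 6.6 / 524288 = 1.25885e-05 V = 12.59 µV.

12.59 µV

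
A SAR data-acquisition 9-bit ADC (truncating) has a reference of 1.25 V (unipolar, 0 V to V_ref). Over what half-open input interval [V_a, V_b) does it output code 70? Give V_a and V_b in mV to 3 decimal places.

LSB = 1.25/2^9 = 2.441 mV.
V_a = V_low + 70·LSB = 0.170898 V; V_b = V_low + 71·LSB = 0.17334 V.

[170.898 mV, 173.340 mV)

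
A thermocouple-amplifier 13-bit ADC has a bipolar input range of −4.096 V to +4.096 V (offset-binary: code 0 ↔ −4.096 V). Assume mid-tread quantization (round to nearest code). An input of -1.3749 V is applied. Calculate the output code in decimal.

LSB = 8.192 V / 8192 = 1.000 mV.
Input sits at 2721.100 steps above V_low.
round(2721.100) = 2721.

code 2721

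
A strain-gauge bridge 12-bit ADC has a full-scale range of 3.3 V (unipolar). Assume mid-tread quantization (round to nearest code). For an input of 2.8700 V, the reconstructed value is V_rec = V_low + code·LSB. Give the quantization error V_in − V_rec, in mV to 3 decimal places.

One LSB is 3.3 V / 4096 = 0.806 mV.
(V_in − V_low)/LSB = (2.8700 − 0)/0.000805664 = 3562.2788 → code 3562 (round).
Code 3562 maps back to 0 + 3562×0.000805664 V = 2.8697754 V.
Error = 2.8700 − 2.8697754 = 0.000224609 V = 0.225 mV.

0.225 mV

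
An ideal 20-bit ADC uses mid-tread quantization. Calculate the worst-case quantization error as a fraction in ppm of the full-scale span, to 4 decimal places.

Rounding → worst-case error = ½ LSB = V_FS/2^21, so 1e+06/2097152 = 0.476837 ppm of full scale.

0.4768 ppm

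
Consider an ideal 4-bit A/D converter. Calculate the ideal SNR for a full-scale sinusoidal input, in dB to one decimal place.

25.8 dB

SNR ≈ 6.02·N + 1.76 dB = 6.02·4 + 1.76 = 25.84 dB.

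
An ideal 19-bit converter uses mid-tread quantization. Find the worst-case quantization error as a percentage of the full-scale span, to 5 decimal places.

Rounding → worst-case error = ½ LSB = V_FS/2^20, so 100/1048576 = 9.53674e-05 % of full scale.

0.00010 %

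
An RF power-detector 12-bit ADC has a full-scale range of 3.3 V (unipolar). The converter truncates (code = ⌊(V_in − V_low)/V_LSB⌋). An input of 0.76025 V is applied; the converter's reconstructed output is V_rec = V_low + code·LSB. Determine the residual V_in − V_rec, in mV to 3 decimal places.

0.509 mV

LSB = 3.3/2^12 = 0.806 mV.
(V_in − V_low)/LSB = (0.76025 − 0)/0.000805664 = 943.6315 → code 943 (floor).
Code 943 maps back to 0 + 943×0.000805664 V = 0.75974121 V.
V_in − V_rec = 0.000508789 V = 0.509 mV.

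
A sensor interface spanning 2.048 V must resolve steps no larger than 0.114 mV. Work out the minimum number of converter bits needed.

15 bits

Number of steps required ≥ 2.048 V / 0.114 mV = 17964.91.
Need 2^N ≥ 17964.91; 2^14 = 16384, 2^15 = 32768.
Minimum N = 15.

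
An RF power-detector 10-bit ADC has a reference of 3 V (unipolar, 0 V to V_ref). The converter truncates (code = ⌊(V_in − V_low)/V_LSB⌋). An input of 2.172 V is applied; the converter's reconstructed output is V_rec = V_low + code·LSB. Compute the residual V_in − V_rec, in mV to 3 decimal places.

LSB = 3/2^10 = 2.930 mV.
(V_in − V_low)/LSB = (2.172 − 0)/0.00292969 = 741.3760 → code 741 (floor).
Code 741 maps back to 0 + 741×0.00292969 V = 2.1708984 V.
Error = 2.172 − 2.1708984 = 0.00110156 V = 1.102 mV.

1.102 mV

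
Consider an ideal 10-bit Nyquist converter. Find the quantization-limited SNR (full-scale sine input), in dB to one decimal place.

62.0 dB

SNR ≈ 6.02·N + 1.76 dB = 6.02·10 + 1.76 = 61.96 dB.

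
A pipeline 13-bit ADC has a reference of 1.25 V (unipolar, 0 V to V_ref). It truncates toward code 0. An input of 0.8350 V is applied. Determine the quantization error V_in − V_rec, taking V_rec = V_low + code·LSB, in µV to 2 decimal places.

One LSB is 1.25 V / 8192 = 152.59 µV.
(V_in − V_low)/LSB = (0.8350 − 0)/0.000152588 = 5472.2560 → code 5472 (floor).
Code 5472 maps back to 0 + 5472×0.000152588 V = 0.83496094 V.
Difference: 3.90625e-05 V → 39.06 µV.

39.06 µV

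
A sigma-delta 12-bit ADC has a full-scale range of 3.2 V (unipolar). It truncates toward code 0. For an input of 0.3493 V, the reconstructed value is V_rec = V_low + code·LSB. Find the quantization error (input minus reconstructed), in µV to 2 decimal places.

LSB = 3.2/2^12 = 0.781 mV.
(V_in − V_low)/LSB = (0.3493 − 0)/0.00078125 = 447.1040 → code 447 (floor).
Code 447 maps back to 0 + 447×0.00078125 V = 0.34921875 V.
Difference: 8.125e-05 V → 81.25 µV.

81.25 µV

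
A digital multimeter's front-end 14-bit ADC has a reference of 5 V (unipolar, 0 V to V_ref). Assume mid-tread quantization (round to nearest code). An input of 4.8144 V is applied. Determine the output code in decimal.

code 15776

With 16384 levels over 5 V, one step is 305.18 µV.
(V_in − V_low)/LSB = (4.8144 − 0) / 0.000305176 = 15775.826.
round(15775.826) = 15776.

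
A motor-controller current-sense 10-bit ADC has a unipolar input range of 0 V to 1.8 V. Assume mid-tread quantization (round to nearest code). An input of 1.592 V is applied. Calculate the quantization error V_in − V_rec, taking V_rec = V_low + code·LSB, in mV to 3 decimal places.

LSB = 1.8/2^10 = 1.758 mV.
(1.592 − 0)/0.00175781 = 905.6711; round gives code 906.
V_rec = 0 + 906·0.00175781 = 1.5925781 V.
Error = 1.592 − 1.5925781 = -0.000578125 V = -0.578 mV.

-0.578 mV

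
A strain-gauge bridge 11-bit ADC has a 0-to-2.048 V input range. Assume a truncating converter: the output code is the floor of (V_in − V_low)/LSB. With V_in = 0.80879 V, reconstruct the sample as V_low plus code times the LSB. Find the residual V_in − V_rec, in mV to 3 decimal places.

0.790 mV

Step size: 2.048 V ÷ 2^11 = 1.000 mV.
(0.80879 − 0)/0.001 = 808.7900; ⌊·⌋ gives code 808.
Code 808 maps back to 0 + 808×0.001 V = 0.808 V.
Error = 0.80879 − 0.808 = 0.00079 V = 0.790 mV.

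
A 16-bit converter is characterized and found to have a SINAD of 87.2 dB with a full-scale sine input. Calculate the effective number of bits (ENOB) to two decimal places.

ENOB = (SINAD − 1.76) / 6.02 = (87.2 − 1.76)/6.02 = 14.193.

14.19 bits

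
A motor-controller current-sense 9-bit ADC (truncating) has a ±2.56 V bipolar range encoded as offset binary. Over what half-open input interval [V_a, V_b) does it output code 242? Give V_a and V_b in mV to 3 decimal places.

[-140.000 mV, -130.000 mV)

LSB = 5.12/2^9 = 10.000 mV.
V_a = V_low + 242·LSB = -0.14 V; V_b = V_low + 243·LSB = -0.13 V.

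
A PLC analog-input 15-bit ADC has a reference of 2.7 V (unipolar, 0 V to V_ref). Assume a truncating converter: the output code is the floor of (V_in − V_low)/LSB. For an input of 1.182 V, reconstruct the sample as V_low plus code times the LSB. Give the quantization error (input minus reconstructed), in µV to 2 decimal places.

8.42 µV

One LSB is 2.7 V / 32768 = 82.40 µV.
(V_in − V_low)/LSB = (1.182 − 0)/8.23975e-05 = 14345.1022 → code 14345 (floor).
Code 14345 maps back to 0 + 14345×8.23975e-05 V = 1.1819916 V.
Difference: 8.42285e-06 V → 8.42 µV.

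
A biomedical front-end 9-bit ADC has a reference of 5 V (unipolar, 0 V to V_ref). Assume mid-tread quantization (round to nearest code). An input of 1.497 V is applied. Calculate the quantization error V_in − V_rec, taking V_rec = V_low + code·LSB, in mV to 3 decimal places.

One LSB is 5 V / 512 = 9.766 mV.
Scaled input = 153.2928 LSBs, so code = 153.
V_rec = 0 + 153·0.00976562 = 1.4941406 V.
Error = 1.497 − 1.4941406 = 0.00285937 V = 2.859 mV.

2.859 mV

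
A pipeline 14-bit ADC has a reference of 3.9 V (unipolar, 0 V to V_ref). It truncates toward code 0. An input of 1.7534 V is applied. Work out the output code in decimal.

LSB = 3.9 V / 16384 = 238.04 µV.
Input sits at 7366.078 steps above V_low.
Floor → code 7366.

code 7366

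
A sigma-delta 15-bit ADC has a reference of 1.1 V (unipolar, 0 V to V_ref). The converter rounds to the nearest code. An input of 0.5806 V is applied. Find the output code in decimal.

With 32768 levels over 1.1 V, one step is 33.57 µV.
(0.5806 − 0) / 3.35693e-05 = 17295.546 LSBs.
round(17295.546) = 17296.

code 17296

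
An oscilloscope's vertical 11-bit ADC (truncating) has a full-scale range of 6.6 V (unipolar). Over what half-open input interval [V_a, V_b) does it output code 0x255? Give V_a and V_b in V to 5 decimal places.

[1.92393 V, 1.92715 V)

LSB = 6.6/2^11 = 3.223 mV.
Code 0x255 = 597 decimal.
V_a = V_low + 597·LSB = 1.92393 V; V_b = V_low + 598·LSB = 1.92715 V.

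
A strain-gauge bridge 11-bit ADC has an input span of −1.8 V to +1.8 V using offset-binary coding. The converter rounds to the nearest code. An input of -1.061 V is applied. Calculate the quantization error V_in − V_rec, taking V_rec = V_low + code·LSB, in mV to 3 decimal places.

LSB = 3.6/2^11 = 1.758 mV.
(-1.061 − (−1.8))/0.00175781 = 420.4089; round gives code 420.
Code 420 maps back to (−1.8) + 420×0.00175781 V = -1.0617188 V.
Difference: 0.00071875 V → 0.719 mV.

0.719 mV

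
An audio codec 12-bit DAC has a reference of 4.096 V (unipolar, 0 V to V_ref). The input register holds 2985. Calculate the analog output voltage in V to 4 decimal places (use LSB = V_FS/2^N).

2.9850 V

LSB = 4.096 V / 2^12 = 1.000 mV.
V_out = 0 + 2985 × 0.001 V = 2.985 V.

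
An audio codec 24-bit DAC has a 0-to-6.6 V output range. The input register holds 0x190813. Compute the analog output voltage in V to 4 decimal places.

0.6453 V

LSB = 6.6 V / 2^24 = 0.39 µV.
Code 0x190813 = 1640467 decimal.
V_out = 0 + 1640467 × 3.93391e-07 V = 0.645344 V.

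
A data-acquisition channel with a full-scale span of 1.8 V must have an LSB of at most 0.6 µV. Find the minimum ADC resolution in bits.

Number of steps required ≥ 1.8 V / 0.6 µV = 3000000.00.
Need 2^N ≥ 3000000.00; 2^21 = 2097152, 2^22 = 4194304.
Minimum N = 22.

22 bits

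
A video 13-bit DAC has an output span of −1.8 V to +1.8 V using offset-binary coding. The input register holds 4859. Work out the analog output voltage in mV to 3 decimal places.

LSB = 3.6 V / 2^13 = 439.45 µV.
V_out = (−1.8) + 4859 × 0.000439453 V = 0.335303 V.
= 335.303 mV.

335.303 mV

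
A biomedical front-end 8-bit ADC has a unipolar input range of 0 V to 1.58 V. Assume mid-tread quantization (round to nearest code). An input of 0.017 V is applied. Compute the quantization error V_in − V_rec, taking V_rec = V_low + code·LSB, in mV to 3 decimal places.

-1.516 mV

Step size: 1.58 V ÷ 2^8 = 6.172 mV.
Scaled input = 2.7544 LSBs, so code = 3.
Code 3 maps back to 0 + 3×0.00617188 V = 0.018515625 V.
V_in − V_rec = -0.00151563 V = -1.516 mV.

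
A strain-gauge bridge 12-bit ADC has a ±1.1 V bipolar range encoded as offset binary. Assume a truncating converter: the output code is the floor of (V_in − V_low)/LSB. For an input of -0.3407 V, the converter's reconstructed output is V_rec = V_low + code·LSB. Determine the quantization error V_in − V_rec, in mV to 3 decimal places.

One LSB is 2.2 V / 4096 = 0.537 mV.
(-0.3407 − (−1.1))/0.000537109 = 1413.6785; ⌊·⌋ gives code 1413.
Code 1413 maps back to (−1.1) + 1413×0.000537109 V = -0.34106445 V.
Error = -0.3407 − (−0.34106445) = 0.000364453 V = 0.364 mV.

0.364 mV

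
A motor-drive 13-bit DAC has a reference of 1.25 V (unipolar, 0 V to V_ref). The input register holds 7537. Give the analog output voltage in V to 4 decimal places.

1.1501 V

LSB = 1.25 V / 2^13 = 152.59 µV.
V_out = 0 + 7537 × 0.000152588 V = 1.15005 V.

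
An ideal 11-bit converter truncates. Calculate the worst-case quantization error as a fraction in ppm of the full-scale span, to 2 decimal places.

Truncating → worst-case error = 1 LSB = V_FS/2^11, so 1e+06/2048 = 488.281 ppm of full scale.

488.28 ppm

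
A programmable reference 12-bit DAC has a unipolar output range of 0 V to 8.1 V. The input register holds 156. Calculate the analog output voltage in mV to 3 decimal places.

LSB = 8.1 V / 2^12 = 1.978 mV.
V_out = 0 + 156 × 0.00197754 V = 0.308496 V.
= 308.496 mV.

308.496 mV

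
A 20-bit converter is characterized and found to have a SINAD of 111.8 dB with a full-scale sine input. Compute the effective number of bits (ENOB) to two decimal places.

18.28 bits

ENOB = (SINAD − 1.76) / 6.02 = (111.8 − 1.76)/6.02 = 18.279.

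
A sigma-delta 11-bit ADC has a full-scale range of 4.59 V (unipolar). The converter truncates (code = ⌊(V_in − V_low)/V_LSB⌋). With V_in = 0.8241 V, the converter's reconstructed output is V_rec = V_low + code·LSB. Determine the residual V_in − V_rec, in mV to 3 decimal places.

Step size: 4.59 V ÷ 2^11 = 2.241 mV.
(0.8241 − 0)/0.00224121 = 367.7030; ⌊·⌋ gives code 367.
Reconstructed: 0.82252441 V.
V_in − V_rec = 0.00157559 V = 1.576 mV.

1.576 mV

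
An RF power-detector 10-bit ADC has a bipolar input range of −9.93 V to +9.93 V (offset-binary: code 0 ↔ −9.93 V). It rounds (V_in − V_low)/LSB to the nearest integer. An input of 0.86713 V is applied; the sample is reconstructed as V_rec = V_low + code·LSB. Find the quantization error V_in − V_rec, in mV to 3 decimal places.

One LSB is 19.86 V / 1024 = 19.395 mV.
Scaled input = 556.7100 LSBs, so code = 557.
V_rec = (−9.93) + 557·0.0193945 = 0.87275391 V.
V_in − V_rec = -0.00562391 V = -5.624 mV.

-5.624 mV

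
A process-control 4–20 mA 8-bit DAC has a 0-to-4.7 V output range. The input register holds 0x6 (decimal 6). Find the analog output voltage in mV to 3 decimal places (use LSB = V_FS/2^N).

LSB = 4.7 V / 2^8 = 18.359 mV.
Code 0x6 = 6 decimal.
V_out = 0 + 6 × 0.0183594 V = 0.110156 V.
= 110.156 mV.

110.156 mV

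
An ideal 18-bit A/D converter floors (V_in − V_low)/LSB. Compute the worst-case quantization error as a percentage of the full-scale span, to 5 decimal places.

0.00038 %

Truncating → worst-case error = 1 LSB = V_FS/2^18, so 100/262144 = 0.00038147 % of full scale.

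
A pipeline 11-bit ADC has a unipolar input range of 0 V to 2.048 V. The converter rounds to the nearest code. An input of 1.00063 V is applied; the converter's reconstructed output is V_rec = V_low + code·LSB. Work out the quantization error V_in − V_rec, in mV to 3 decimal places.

-0.370 mV

LSB = 2.048/2^11 = 1.000 mV.
Scaled input = 1000.6300 LSBs, so code = 1001.
Code 1001 maps back to 0 + 1001×0.001 V = 1.001 V.
Difference: -0.00037 V → -0.370 mV.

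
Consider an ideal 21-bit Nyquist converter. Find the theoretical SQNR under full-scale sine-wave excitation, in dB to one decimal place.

SNR ≈ 6.02·N + 1.76 dB = 6.02·21 + 1.76 = 128.18 dB.

128.2 dB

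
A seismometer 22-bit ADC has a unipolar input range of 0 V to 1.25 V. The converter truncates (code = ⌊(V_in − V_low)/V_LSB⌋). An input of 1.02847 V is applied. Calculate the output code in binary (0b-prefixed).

Full-scale span = 1.25 V; LSB = 1.25/2^22 = 0.30 µV.
Input sits at 3450972.668 steps above V_low.
⌊·⌋(3450972.668) = 3450972.
In binary (0b-prefixed): 0b1101001010100001011100.

code 0b1101001010100001011100 (decimal 3450972)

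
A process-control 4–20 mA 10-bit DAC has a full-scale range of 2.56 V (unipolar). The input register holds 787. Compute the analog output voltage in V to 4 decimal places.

1.9675 V

LSB = 2.56 V / 2^10 = 2.500 mV.
V_out = 0 + 787 × 0.0025 V = 1.9675 V.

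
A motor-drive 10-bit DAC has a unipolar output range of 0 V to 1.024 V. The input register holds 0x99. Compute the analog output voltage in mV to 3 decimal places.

LSB = 1.024 V / 2^10 = 1.000 mV.
Code 0x99 = 153 decimal.
V_out = 0 + 153 × 0.001 V = 0.153 V.
= 153.000 mV.

153.000 mV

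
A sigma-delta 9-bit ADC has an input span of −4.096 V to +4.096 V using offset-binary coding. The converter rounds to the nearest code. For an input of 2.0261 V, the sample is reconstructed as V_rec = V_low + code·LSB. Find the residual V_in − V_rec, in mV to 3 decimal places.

-5.900 mV

LSB = 8.192/2^9 = 16.000 mV.
Scaled input = 382.6313 LSBs, so code = 383.
Code 383 maps back to (−4.096) + 383×0.016 V = 2.032 V.
Difference: -0.0059 V → -5.900 mV.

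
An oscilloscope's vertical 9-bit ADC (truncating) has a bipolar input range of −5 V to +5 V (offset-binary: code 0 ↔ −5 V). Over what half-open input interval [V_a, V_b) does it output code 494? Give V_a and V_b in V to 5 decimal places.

[4.64844 V, 4.66797 V)

LSB = 10/2^9 = 19.531 mV.
V_a = V_low + 494·LSB = 4.64844 V; V_b = V_low + 495·LSB = 4.66797 V.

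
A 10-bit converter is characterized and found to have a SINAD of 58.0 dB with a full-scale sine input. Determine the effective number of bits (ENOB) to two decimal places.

ENOB = (SINAD − 1.76) / 6.02 = (58.0 − 1.76)/6.02 = 9.342.

9.34 bits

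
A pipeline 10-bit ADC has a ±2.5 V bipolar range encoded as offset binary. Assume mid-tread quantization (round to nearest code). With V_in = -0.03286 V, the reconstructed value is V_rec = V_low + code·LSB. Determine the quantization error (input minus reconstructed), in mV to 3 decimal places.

1.320 mV

LSB = 5/2^10 = 4.883 mV.
(-0.03286 − (−2.5))/0.00488281 = 505.2703; round gives code 505.
V_rec = (−2.5) + 505·0.00488281 = -0.034179688 V.
Error = -0.03286 − (−0.034179688) = 0.00131969 V = 1.320 mV.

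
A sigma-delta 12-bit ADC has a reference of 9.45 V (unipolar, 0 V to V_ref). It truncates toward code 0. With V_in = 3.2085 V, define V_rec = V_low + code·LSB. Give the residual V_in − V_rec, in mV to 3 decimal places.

1.591 mV

Step size: 9.45 V ÷ 2^12 = 2.307 mV.
Scaled input = 1390.6895 LSBs, so code = 1390.
Code 1390 maps back to 0 + 1390×0.00230713 V = 3.2069092 V.
V_in − V_rec = 0.00159082 V = 1.591 mV.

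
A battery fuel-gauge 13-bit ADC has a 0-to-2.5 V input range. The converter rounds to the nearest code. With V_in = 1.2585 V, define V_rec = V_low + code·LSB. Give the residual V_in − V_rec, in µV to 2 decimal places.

One LSB is 2.5 V / 8192 = 305.18 µV.
(V_in − V_low)/LSB = (1.2585 − 0)/0.000305176 = 4123.8528 → code 4124 (round).
V_rec = 0 + 4124·0.000305176 = 1.2585449 V.
Difference: -4.49219e-05 V → -44.92 µV.

-44.92 µV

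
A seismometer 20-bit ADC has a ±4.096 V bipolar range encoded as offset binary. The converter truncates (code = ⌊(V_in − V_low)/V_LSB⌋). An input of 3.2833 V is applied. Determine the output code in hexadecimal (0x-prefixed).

LSB = 8.192 V / 1048576 = 7.81 µV.
(V_in − V_low)/LSB = (3.2833 − (−4.096)) / 7.8125e-06 = 944550.400.
Floor → code 944550.
In hexadecimal (0x-prefixed): 0xE69A6.

code 0xE69A6 (decimal 944550)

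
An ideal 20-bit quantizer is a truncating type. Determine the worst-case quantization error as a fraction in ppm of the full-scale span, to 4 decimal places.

0.9537 ppm

Truncating → worst-case error = 1 LSB = V_FS/2^20, so 1e+06/1048576 = 0.953674 ppm of full scale.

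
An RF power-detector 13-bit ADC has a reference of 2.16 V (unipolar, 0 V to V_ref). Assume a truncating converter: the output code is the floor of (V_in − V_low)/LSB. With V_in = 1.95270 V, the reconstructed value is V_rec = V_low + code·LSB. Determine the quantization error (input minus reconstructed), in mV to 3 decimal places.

0.210 mV

One LSB is 2.16 V / 8192 = 263.67 µV.
(V_in − V_low)/LSB = (1.95270 − 0)/0.000263672 = 7405.7956 → code 7405 (floor).
V_rec = 0 + 7405·0.000263672 = 1.9524902 V.
V_in − V_rec = 0.000209766 V = 0.210 mV.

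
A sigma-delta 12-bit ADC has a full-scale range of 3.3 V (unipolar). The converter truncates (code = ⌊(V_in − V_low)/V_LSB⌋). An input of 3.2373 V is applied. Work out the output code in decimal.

code 4018

LSB = 3.3 V / 4096 = 0.806 mV.
Input sits at 4018.176 steps above V_low.
⌊·⌋(4018.176) = 4018.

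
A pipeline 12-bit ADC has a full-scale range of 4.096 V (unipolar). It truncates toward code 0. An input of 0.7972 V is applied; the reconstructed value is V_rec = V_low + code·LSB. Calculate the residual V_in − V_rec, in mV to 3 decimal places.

LSB = 4.096/2^12 = 1.000 mV.
(V_in − V_low)/LSB = (0.7972 − 0)/0.001 = 797.2000 → code 797 (floor).
Reconstructed: 0.797 V.
Difference: 0.0002 V → 0.200 mV.

0.200 mV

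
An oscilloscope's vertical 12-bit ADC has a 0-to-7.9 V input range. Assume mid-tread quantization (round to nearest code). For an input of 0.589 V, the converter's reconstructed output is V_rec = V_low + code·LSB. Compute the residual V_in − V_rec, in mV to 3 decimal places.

0.743 mV

LSB = 7.9/2^12 = 1.929 mV.
(0.589 − 0)/0.00192871 = 305.3853; round gives code 305.
V_rec = 0 + 305·0.00192871 = 0.58825684 V.
V_in − V_rec = 0.000743164 V = 0.743 mV.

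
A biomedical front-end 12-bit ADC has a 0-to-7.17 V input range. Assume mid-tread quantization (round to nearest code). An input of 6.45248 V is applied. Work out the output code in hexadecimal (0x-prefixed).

Full-scale span = 7.17 V; LSB = 7.17/2^12 = 1.750 mV.
(6.45248 − 0) / 0.00175049 = 3686.103 LSBs.
Round → code 3686.
In hexadecimal (0x-prefixed): 0xE66.

code 0xE66 (decimal 3686)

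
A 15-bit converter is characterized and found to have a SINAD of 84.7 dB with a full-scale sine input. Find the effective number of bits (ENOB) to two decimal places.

ENOB = (SINAD − 1.76) / 6.02 = (84.7 − 1.76)/6.02 = 13.777.

13.78 bits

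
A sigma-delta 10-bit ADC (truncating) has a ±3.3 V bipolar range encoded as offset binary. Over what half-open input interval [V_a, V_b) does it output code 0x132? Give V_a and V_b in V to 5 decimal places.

LSB = 6.6/2^10 = 6.445 mV.
Code 0x132 = 306 decimal.
V_a = V_low + 306·LSB = -1.32773 V; V_b = V_low + 307·LSB = -1.32129 V.

[-1.32773 V, -1.32129 V)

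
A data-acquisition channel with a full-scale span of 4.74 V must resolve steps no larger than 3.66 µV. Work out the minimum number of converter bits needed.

21 bits

Number of steps required ≥ 4.74 V / 3.66 µV = 1295081.97.
Need 2^N ≥ 1295081.97; 2^20 = 1048576, 2^21 = 2097152.
Minimum N = 21.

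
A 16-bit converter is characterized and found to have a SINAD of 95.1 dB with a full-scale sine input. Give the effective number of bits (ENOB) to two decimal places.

ENOB = (SINAD − 1.76) / 6.02 = (95.1 − 1.76)/6.02 = 15.505.

15.50 bits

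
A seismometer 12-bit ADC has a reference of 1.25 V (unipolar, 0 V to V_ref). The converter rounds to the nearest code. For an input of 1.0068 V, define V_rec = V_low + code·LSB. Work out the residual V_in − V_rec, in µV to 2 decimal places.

25.10 µV

One LSB is 1.25 V / 4096 = 305.18 µV.
(1.0068 − 0)/0.000305176 = 3299.0822; round gives code 3299.
Reconstructed: 1.0067749 V.
Error = 1.0068 − 1.0067749 = 2.50977e-05 V = 25.10 µV.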